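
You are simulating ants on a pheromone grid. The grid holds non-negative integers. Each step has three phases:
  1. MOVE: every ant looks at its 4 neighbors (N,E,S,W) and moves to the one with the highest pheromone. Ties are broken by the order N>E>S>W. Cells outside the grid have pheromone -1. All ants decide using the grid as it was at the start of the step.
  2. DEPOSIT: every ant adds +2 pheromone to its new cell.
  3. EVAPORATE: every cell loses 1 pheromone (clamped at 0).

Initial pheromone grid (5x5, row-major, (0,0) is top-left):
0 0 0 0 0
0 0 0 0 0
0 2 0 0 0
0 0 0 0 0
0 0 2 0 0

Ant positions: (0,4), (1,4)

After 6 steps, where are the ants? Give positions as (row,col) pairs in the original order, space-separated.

Step 1: ant0:(0,4)->S->(1,4) | ant1:(1,4)->N->(0,4)
  grid max=1 at (0,4)
Step 2: ant0:(1,4)->N->(0,4) | ant1:(0,4)->S->(1,4)
  grid max=2 at (0,4)
Step 3: ant0:(0,4)->S->(1,4) | ant1:(1,4)->N->(0,4)
  grid max=3 at (0,4)
Step 4: ant0:(1,4)->N->(0,4) | ant1:(0,4)->S->(1,4)
  grid max=4 at (0,4)
Step 5: ant0:(0,4)->S->(1,4) | ant1:(1,4)->N->(0,4)
  grid max=5 at (0,4)
Step 6: ant0:(1,4)->N->(0,4) | ant1:(0,4)->S->(1,4)
  grid max=6 at (0,4)

(0,4) (1,4)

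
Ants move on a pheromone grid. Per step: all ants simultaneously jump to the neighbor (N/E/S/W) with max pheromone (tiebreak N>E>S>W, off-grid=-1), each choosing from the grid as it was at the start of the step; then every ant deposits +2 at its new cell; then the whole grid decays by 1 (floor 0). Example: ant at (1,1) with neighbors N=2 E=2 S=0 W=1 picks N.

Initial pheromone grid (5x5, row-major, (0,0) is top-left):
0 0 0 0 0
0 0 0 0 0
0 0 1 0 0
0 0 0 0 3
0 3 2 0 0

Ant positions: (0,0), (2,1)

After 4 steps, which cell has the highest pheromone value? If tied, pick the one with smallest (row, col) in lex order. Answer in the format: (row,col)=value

Step 1: ant0:(0,0)->E->(0,1) | ant1:(2,1)->E->(2,2)
  grid max=2 at (2,2)
Step 2: ant0:(0,1)->E->(0,2) | ant1:(2,2)->N->(1,2)
  grid max=1 at (0,2)
Step 3: ant0:(0,2)->S->(1,2) | ant1:(1,2)->N->(0,2)
  grid max=2 at (0,2)
Step 4: ant0:(1,2)->N->(0,2) | ant1:(0,2)->S->(1,2)
  grid max=3 at (0,2)
Final grid:
  0 0 3 0 0
  0 0 3 0 0
  0 0 0 0 0
  0 0 0 0 0
  0 0 0 0 0
Max pheromone 3 at (0,2)

Answer: (0,2)=3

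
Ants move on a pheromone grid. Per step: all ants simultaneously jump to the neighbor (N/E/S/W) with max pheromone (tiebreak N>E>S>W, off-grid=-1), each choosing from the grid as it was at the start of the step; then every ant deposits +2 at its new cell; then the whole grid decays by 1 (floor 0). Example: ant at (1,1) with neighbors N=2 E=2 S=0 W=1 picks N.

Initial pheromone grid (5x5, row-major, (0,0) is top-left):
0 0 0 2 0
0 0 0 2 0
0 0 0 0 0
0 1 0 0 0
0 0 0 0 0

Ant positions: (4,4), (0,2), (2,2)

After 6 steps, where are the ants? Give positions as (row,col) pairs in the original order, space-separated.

Step 1: ant0:(4,4)->N->(3,4) | ant1:(0,2)->E->(0,3) | ant2:(2,2)->N->(1,2)
  grid max=3 at (0,3)
Step 2: ant0:(3,4)->N->(2,4) | ant1:(0,3)->S->(1,3) | ant2:(1,2)->E->(1,3)
  grid max=4 at (1,3)
Step 3: ant0:(2,4)->N->(1,4) | ant1:(1,3)->N->(0,3) | ant2:(1,3)->N->(0,3)
  grid max=5 at (0,3)
Step 4: ant0:(1,4)->W->(1,3) | ant1:(0,3)->S->(1,3) | ant2:(0,3)->S->(1,3)
  grid max=8 at (1,3)
Step 5: ant0:(1,3)->N->(0,3) | ant1:(1,3)->N->(0,3) | ant2:(1,3)->N->(0,3)
  grid max=9 at (0,3)
Step 6: ant0:(0,3)->S->(1,3) | ant1:(0,3)->S->(1,3) | ant2:(0,3)->S->(1,3)
  grid max=12 at (1,3)

(1,3) (1,3) (1,3)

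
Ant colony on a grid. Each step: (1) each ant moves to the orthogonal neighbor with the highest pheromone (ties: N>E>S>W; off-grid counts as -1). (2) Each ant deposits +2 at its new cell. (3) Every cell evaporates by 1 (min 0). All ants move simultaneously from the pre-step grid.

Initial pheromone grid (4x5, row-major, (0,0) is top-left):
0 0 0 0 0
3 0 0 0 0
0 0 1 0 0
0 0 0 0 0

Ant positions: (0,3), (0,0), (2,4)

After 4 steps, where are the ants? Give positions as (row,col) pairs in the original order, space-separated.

Step 1: ant0:(0,3)->E->(0,4) | ant1:(0,0)->S->(1,0) | ant2:(2,4)->N->(1,4)
  grid max=4 at (1,0)
Step 2: ant0:(0,4)->S->(1,4) | ant1:(1,0)->N->(0,0) | ant2:(1,4)->N->(0,4)
  grid max=3 at (1,0)
Step 3: ant0:(1,4)->N->(0,4) | ant1:(0,0)->S->(1,0) | ant2:(0,4)->S->(1,4)
  grid max=4 at (1,0)
Step 4: ant0:(0,4)->S->(1,4) | ant1:(1,0)->N->(0,0) | ant2:(1,4)->N->(0,4)
  grid max=4 at (0,4)

(1,4) (0,0) (0,4)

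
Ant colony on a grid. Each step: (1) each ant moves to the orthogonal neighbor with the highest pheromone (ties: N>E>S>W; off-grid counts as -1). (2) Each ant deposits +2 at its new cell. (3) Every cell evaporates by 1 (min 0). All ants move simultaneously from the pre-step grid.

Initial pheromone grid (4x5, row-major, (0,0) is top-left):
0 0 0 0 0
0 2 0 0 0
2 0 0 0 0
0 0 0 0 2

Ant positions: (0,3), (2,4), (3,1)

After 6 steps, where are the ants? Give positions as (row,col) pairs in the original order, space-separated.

Step 1: ant0:(0,3)->E->(0,4) | ant1:(2,4)->S->(3,4) | ant2:(3,1)->N->(2,1)
  grid max=3 at (3,4)
Step 2: ant0:(0,4)->S->(1,4) | ant1:(3,4)->N->(2,4) | ant2:(2,1)->N->(1,1)
  grid max=2 at (1,1)
Step 3: ant0:(1,4)->S->(2,4) | ant1:(2,4)->S->(3,4) | ant2:(1,1)->N->(0,1)
  grid max=3 at (3,4)
Step 4: ant0:(2,4)->S->(3,4) | ant1:(3,4)->N->(2,4) | ant2:(0,1)->S->(1,1)
  grid max=4 at (3,4)
Step 5: ant0:(3,4)->N->(2,4) | ant1:(2,4)->S->(3,4) | ant2:(1,1)->N->(0,1)
  grid max=5 at (3,4)
Step 6: ant0:(2,4)->S->(3,4) | ant1:(3,4)->N->(2,4) | ant2:(0,1)->S->(1,1)
  grid max=6 at (3,4)

(3,4) (2,4) (1,1)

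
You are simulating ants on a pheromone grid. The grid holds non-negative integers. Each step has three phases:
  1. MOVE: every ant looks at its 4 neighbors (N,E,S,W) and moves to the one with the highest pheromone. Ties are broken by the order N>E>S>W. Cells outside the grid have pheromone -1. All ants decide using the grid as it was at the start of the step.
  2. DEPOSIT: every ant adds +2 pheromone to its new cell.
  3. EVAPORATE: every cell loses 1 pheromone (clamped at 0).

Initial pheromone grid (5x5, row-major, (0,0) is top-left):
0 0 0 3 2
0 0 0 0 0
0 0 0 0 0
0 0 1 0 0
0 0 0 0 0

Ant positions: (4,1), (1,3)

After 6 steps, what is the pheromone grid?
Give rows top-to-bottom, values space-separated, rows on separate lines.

After step 1: ants at (3,1),(0,3)
  0 0 0 4 1
  0 0 0 0 0
  0 0 0 0 0
  0 1 0 0 0
  0 0 0 0 0
After step 2: ants at (2,1),(0,4)
  0 0 0 3 2
  0 0 0 0 0
  0 1 0 0 0
  0 0 0 0 0
  0 0 0 0 0
After step 3: ants at (1,1),(0,3)
  0 0 0 4 1
  0 1 0 0 0
  0 0 0 0 0
  0 0 0 0 0
  0 0 0 0 0
After step 4: ants at (0,1),(0,4)
  0 1 0 3 2
  0 0 0 0 0
  0 0 0 0 0
  0 0 0 0 0
  0 0 0 0 0
After step 5: ants at (0,2),(0,3)
  0 0 1 4 1
  0 0 0 0 0
  0 0 0 0 0
  0 0 0 0 0
  0 0 0 0 0
After step 6: ants at (0,3),(0,4)
  0 0 0 5 2
  0 0 0 0 0
  0 0 0 0 0
  0 0 0 0 0
  0 0 0 0 0

0 0 0 5 2
0 0 0 0 0
0 0 0 0 0
0 0 0 0 0
0 0 0 0 0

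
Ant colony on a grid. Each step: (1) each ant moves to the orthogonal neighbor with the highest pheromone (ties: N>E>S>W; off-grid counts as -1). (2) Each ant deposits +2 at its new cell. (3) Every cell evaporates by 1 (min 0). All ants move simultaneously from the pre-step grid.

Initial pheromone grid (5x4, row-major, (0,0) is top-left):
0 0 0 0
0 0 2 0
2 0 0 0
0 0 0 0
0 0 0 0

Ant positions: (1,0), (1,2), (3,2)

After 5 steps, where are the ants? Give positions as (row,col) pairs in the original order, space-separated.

Step 1: ant0:(1,0)->S->(2,0) | ant1:(1,2)->N->(0,2) | ant2:(3,2)->N->(2,2)
  grid max=3 at (2,0)
Step 2: ant0:(2,0)->N->(1,0) | ant1:(0,2)->S->(1,2) | ant2:(2,2)->N->(1,2)
  grid max=4 at (1,2)
Step 3: ant0:(1,0)->S->(2,0) | ant1:(1,2)->N->(0,2) | ant2:(1,2)->N->(0,2)
  grid max=3 at (0,2)
Step 4: ant0:(2,0)->N->(1,0) | ant1:(0,2)->S->(1,2) | ant2:(0,2)->S->(1,2)
  grid max=6 at (1,2)
Step 5: ant0:(1,0)->S->(2,0) | ant1:(1,2)->N->(0,2) | ant2:(1,2)->N->(0,2)
  grid max=5 at (0,2)

(2,0) (0,2) (0,2)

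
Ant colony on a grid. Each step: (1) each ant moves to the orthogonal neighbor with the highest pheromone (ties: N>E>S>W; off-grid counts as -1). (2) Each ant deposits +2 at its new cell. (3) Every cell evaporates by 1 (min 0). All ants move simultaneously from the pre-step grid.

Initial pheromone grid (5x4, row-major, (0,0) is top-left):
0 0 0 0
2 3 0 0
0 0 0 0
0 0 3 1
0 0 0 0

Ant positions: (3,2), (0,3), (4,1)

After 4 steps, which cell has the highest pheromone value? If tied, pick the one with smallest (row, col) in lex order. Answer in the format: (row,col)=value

Answer: (3,2)=7

Derivation:
Step 1: ant0:(3,2)->E->(3,3) | ant1:(0,3)->S->(1,3) | ant2:(4,1)->N->(3,1)
  grid max=2 at (1,1)
Step 2: ant0:(3,3)->W->(3,2) | ant1:(1,3)->N->(0,3) | ant2:(3,1)->E->(3,2)
  grid max=5 at (3,2)
Step 3: ant0:(3,2)->E->(3,3) | ant1:(0,3)->S->(1,3) | ant2:(3,2)->E->(3,3)
  grid max=4 at (3,2)
Step 4: ant0:(3,3)->W->(3,2) | ant1:(1,3)->N->(0,3) | ant2:(3,3)->W->(3,2)
  grid max=7 at (3,2)
Final grid:
  0 0 0 1
  0 0 0 0
  0 0 0 0
  0 0 7 3
  0 0 0 0
Max pheromone 7 at (3,2)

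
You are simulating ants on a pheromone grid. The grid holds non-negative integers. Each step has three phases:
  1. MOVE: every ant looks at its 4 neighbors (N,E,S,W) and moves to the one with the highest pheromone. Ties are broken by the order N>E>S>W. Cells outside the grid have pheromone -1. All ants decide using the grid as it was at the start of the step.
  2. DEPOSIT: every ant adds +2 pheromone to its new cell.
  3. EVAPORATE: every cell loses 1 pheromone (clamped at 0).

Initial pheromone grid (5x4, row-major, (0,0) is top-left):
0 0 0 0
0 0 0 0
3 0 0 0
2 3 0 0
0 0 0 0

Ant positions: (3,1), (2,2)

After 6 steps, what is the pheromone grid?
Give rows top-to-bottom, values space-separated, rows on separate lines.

After step 1: ants at (3,0),(1,2)
  0 0 0 0
  0 0 1 0
  2 0 0 0
  3 2 0 0
  0 0 0 0
After step 2: ants at (2,0),(0,2)
  0 0 1 0
  0 0 0 0
  3 0 0 0
  2 1 0 0
  0 0 0 0
After step 3: ants at (3,0),(0,3)
  0 0 0 1
  0 0 0 0
  2 0 0 0
  3 0 0 0
  0 0 0 0
After step 4: ants at (2,0),(1,3)
  0 0 0 0
  0 0 0 1
  3 0 0 0
  2 0 0 0
  0 0 0 0
After step 5: ants at (3,0),(0,3)
  0 0 0 1
  0 0 0 0
  2 0 0 0
  3 0 0 0
  0 0 0 0
After step 6: ants at (2,0),(1,3)
  0 0 0 0
  0 0 0 1
  3 0 0 0
  2 0 0 0
  0 0 0 0

0 0 0 0
0 0 0 1
3 0 0 0
2 0 0 0
0 0 0 0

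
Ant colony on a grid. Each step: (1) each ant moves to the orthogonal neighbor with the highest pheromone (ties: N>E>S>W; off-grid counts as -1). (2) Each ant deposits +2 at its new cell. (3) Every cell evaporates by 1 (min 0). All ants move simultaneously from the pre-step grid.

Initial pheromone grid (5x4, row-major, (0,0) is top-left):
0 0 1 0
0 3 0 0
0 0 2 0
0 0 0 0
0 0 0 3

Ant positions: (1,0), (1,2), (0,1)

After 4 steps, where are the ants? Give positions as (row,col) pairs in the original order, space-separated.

Step 1: ant0:(1,0)->E->(1,1) | ant1:(1,2)->W->(1,1) | ant2:(0,1)->S->(1,1)
  grid max=8 at (1,1)
Step 2: ant0:(1,1)->N->(0,1) | ant1:(1,1)->N->(0,1) | ant2:(1,1)->N->(0,1)
  grid max=7 at (1,1)
Step 3: ant0:(0,1)->S->(1,1) | ant1:(0,1)->S->(1,1) | ant2:(0,1)->S->(1,1)
  grid max=12 at (1,1)
Step 4: ant0:(1,1)->N->(0,1) | ant1:(1,1)->N->(0,1) | ant2:(1,1)->N->(0,1)
  grid max=11 at (1,1)

(0,1) (0,1) (0,1)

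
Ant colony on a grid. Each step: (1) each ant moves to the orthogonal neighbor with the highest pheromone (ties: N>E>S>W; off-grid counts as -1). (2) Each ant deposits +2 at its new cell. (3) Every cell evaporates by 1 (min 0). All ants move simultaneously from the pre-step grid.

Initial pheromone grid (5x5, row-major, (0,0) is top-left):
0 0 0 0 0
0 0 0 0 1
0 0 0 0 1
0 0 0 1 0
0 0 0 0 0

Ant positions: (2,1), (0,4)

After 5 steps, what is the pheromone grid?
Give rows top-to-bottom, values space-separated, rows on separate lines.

After step 1: ants at (1,1),(1,4)
  0 0 0 0 0
  0 1 0 0 2
  0 0 0 0 0
  0 0 0 0 0
  0 0 0 0 0
After step 2: ants at (0,1),(0,4)
  0 1 0 0 1
  0 0 0 0 1
  0 0 0 0 0
  0 0 0 0 0
  0 0 0 0 0
After step 3: ants at (0,2),(1,4)
  0 0 1 0 0
  0 0 0 0 2
  0 0 0 0 0
  0 0 0 0 0
  0 0 0 0 0
After step 4: ants at (0,3),(0,4)
  0 0 0 1 1
  0 0 0 0 1
  0 0 0 0 0
  0 0 0 0 0
  0 0 0 0 0
After step 5: ants at (0,4),(1,4)
  0 0 0 0 2
  0 0 0 0 2
  0 0 0 0 0
  0 0 0 0 0
  0 0 0 0 0

0 0 0 0 2
0 0 0 0 2
0 0 0 0 0
0 0 0 0 0
0 0 0 0 0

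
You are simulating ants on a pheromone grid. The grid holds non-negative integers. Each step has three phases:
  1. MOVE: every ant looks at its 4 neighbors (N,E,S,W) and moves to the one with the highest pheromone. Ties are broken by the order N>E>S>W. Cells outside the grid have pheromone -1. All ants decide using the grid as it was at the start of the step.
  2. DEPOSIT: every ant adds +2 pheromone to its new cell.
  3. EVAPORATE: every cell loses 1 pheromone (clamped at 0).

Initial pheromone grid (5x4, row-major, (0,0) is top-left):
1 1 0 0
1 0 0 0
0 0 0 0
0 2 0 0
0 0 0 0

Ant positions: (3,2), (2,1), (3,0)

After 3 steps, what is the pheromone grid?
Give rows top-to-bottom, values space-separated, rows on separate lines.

After step 1: ants at (3,1),(3,1),(3,1)
  0 0 0 0
  0 0 0 0
  0 0 0 0
  0 7 0 0
  0 0 0 0
After step 2: ants at (2,1),(2,1),(2,1)
  0 0 0 0
  0 0 0 0
  0 5 0 0
  0 6 0 0
  0 0 0 0
After step 3: ants at (3,1),(3,1),(3,1)
  0 0 0 0
  0 0 0 0
  0 4 0 0
  0 11 0 0
  0 0 0 0

0 0 0 0
0 0 0 0
0 4 0 0
0 11 0 0
0 0 0 0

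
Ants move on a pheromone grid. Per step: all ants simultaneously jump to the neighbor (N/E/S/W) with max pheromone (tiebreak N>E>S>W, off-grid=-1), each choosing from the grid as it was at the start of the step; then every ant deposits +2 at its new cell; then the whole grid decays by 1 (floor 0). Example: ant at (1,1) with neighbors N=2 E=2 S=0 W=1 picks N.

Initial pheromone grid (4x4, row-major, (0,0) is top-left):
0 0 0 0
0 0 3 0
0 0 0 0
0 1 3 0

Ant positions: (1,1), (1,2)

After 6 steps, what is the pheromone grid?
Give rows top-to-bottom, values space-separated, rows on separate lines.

After step 1: ants at (1,2),(0,2)
  0 0 1 0
  0 0 4 0
  0 0 0 0
  0 0 2 0
After step 2: ants at (0,2),(1,2)
  0 0 2 0
  0 0 5 0
  0 0 0 0
  0 0 1 0
After step 3: ants at (1,2),(0,2)
  0 0 3 0
  0 0 6 0
  0 0 0 0
  0 0 0 0
After step 4: ants at (0,2),(1,2)
  0 0 4 0
  0 0 7 0
  0 0 0 0
  0 0 0 0
After step 5: ants at (1,2),(0,2)
  0 0 5 0
  0 0 8 0
  0 0 0 0
  0 0 0 0
After step 6: ants at (0,2),(1,2)
  0 0 6 0
  0 0 9 0
  0 0 0 0
  0 0 0 0

0 0 6 0
0 0 9 0
0 0 0 0
0 0 0 0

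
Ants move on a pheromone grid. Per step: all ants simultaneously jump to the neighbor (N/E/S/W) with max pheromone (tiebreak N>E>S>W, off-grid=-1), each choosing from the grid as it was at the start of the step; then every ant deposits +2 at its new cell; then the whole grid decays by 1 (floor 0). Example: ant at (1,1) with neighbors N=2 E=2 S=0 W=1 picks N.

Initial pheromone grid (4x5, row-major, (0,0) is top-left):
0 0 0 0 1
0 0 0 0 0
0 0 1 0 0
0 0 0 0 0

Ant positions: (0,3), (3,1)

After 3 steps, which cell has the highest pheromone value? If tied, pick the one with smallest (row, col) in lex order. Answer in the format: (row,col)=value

Step 1: ant0:(0,3)->E->(0,4) | ant1:(3,1)->N->(2,1)
  grid max=2 at (0,4)
Step 2: ant0:(0,4)->S->(1,4) | ant1:(2,1)->N->(1,1)
  grid max=1 at (0,4)
Step 3: ant0:(1,4)->N->(0,4) | ant1:(1,1)->N->(0,1)
  grid max=2 at (0,4)
Final grid:
  0 1 0 0 2
  0 0 0 0 0
  0 0 0 0 0
  0 0 0 0 0
Max pheromone 2 at (0,4)

Answer: (0,4)=2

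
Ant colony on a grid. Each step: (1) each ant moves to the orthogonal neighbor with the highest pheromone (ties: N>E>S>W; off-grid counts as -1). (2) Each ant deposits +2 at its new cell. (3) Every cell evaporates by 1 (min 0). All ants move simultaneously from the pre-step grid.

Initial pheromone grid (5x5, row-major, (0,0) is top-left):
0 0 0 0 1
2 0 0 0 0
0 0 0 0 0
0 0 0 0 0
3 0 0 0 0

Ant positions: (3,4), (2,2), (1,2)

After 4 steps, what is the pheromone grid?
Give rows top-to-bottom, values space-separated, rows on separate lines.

After step 1: ants at (2,4),(1,2),(0,2)
  0 0 1 0 0
  1 0 1 0 0
  0 0 0 0 1
  0 0 0 0 0
  2 0 0 0 0
After step 2: ants at (1,4),(0,2),(1,2)
  0 0 2 0 0
  0 0 2 0 1
  0 0 0 0 0
  0 0 0 0 0
  1 0 0 0 0
After step 3: ants at (0,4),(1,2),(0,2)
  0 0 3 0 1
  0 0 3 0 0
  0 0 0 0 0
  0 0 0 0 0
  0 0 0 0 0
After step 4: ants at (1,4),(0,2),(1,2)
  0 0 4 0 0
  0 0 4 0 1
  0 0 0 0 0
  0 0 0 0 0
  0 0 0 0 0

0 0 4 0 0
0 0 4 0 1
0 0 0 0 0
0 0 0 0 0
0 0 0 0 0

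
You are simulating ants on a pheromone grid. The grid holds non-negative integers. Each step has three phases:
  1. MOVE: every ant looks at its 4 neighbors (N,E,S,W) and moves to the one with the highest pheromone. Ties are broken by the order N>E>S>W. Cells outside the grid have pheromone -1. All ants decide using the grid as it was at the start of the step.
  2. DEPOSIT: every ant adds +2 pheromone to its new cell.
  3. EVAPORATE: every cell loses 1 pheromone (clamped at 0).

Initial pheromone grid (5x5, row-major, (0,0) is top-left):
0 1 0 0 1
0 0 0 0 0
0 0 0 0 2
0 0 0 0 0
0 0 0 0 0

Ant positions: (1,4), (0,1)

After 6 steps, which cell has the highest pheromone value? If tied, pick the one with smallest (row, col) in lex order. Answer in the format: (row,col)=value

Answer: (1,4)=5

Derivation:
Step 1: ant0:(1,4)->S->(2,4) | ant1:(0,1)->E->(0,2)
  grid max=3 at (2,4)
Step 2: ant0:(2,4)->N->(1,4) | ant1:(0,2)->E->(0,3)
  grid max=2 at (2,4)
Step 3: ant0:(1,4)->S->(2,4) | ant1:(0,3)->E->(0,4)
  grid max=3 at (2,4)
Step 4: ant0:(2,4)->N->(1,4) | ant1:(0,4)->S->(1,4)
  grid max=3 at (1,4)
Step 5: ant0:(1,4)->S->(2,4) | ant1:(1,4)->S->(2,4)
  grid max=5 at (2,4)
Step 6: ant0:(2,4)->N->(1,4) | ant1:(2,4)->N->(1,4)
  grid max=5 at (1,4)
Final grid:
  0 0 0 0 0
  0 0 0 0 5
  0 0 0 0 4
  0 0 0 0 0
  0 0 0 0 0
Max pheromone 5 at (1,4)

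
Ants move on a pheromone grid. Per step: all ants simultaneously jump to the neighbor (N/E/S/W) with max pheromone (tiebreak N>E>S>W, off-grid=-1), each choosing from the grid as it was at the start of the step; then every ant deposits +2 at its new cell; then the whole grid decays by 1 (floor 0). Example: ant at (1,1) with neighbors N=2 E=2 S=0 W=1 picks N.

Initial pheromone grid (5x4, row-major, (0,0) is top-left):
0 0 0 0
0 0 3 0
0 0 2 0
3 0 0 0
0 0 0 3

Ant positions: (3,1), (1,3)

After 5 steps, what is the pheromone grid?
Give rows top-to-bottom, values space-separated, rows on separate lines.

After step 1: ants at (3,0),(1,2)
  0 0 0 0
  0 0 4 0
  0 0 1 0
  4 0 0 0
  0 0 0 2
After step 2: ants at (2,0),(2,2)
  0 0 0 0
  0 0 3 0
  1 0 2 0
  3 0 0 0
  0 0 0 1
After step 3: ants at (3,0),(1,2)
  0 0 0 0
  0 0 4 0
  0 0 1 0
  4 0 0 0
  0 0 0 0
After step 4: ants at (2,0),(2,2)
  0 0 0 0
  0 0 3 0
  1 0 2 0
  3 0 0 0
  0 0 0 0
After step 5: ants at (3,0),(1,2)
  0 0 0 0
  0 0 4 0
  0 0 1 0
  4 0 0 0
  0 0 0 0

0 0 0 0
0 0 4 0
0 0 1 0
4 0 0 0
0 0 0 0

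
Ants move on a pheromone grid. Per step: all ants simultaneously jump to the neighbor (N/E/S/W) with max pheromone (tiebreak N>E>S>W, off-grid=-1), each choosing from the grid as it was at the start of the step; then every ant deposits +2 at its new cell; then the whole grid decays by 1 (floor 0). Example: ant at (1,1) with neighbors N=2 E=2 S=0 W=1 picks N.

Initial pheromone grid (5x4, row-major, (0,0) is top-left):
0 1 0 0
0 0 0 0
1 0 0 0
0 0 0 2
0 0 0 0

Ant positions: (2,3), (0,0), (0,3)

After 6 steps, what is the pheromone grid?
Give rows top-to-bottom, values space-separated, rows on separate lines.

After step 1: ants at (3,3),(0,1),(1,3)
  0 2 0 0
  0 0 0 1
  0 0 0 0
  0 0 0 3
  0 0 0 0
After step 2: ants at (2,3),(0,2),(0,3)
  0 1 1 1
  0 0 0 0
  0 0 0 1
  0 0 0 2
  0 0 0 0
After step 3: ants at (3,3),(0,3),(0,2)
  0 0 2 2
  0 0 0 0
  0 0 0 0
  0 0 0 3
  0 0 0 0
After step 4: ants at (2,3),(0,2),(0,3)
  0 0 3 3
  0 0 0 0
  0 0 0 1
  0 0 0 2
  0 0 0 0
After step 5: ants at (3,3),(0,3),(0,2)
  0 0 4 4
  0 0 0 0
  0 0 0 0
  0 0 0 3
  0 0 0 0
After step 6: ants at (2,3),(0,2),(0,3)
  0 0 5 5
  0 0 0 0
  0 0 0 1
  0 0 0 2
  0 0 0 0

0 0 5 5
0 0 0 0
0 0 0 1
0 0 0 2
0 0 0 0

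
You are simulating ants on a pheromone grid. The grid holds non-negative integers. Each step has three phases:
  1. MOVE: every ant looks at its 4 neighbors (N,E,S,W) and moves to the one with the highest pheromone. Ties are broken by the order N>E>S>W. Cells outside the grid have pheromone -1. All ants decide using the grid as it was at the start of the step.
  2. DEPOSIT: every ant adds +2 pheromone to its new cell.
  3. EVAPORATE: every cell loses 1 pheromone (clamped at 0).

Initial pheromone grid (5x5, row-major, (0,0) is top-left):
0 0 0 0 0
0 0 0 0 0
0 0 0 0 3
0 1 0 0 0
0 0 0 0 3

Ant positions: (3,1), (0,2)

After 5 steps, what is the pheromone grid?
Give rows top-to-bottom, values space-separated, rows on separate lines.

After step 1: ants at (2,1),(0,3)
  0 0 0 1 0
  0 0 0 0 0
  0 1 0 0 2
  0 0 0 0 0
  0 0 0 0 2
After step 2: ants at (1,1),(0,4)
  0 0 0 0 1
  0 1 0 0 0
  0 0 0 0 1
  0 0 0 0 0
  0 0 0 0 1
After step 3: ants at (0,1),(1,4)
  0 1 0 0 0
  0 0 0 0 1
  0 0 0 0 0
  0 0 0 0 0
  0 0 0 0 0
After step 4: ants at (0,2),(0,4)
  0 0 1 0 1
  0 0 0 0 0
  0 0 0 0 0
  0 0 0 0 0
  0 0 0 0 0
After step 5: ants at (0,3),(1,4)
  0 0 0 1 0
  0 0 0 0 1
  0 0 0 0 0
  0 0 0 0 0
  0 0 0 0 0

0 0 0 1 0
0 0 0 0 1
0 0 0 0 0
0 0 0 0 0
0 0 0 0 0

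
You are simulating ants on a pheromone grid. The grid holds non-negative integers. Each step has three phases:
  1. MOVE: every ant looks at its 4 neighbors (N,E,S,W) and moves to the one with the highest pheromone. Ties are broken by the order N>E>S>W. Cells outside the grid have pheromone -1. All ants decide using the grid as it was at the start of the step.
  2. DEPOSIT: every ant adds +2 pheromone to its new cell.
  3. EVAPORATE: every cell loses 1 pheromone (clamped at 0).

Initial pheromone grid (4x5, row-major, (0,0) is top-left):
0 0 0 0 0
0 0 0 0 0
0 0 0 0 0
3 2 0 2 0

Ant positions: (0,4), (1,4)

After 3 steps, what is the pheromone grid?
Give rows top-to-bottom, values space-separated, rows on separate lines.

After step 1: ants at (1,4),(0,4)
  0 0 0 0 1
  0 0 0 0 1
  0 0 0 0 0
  2 1 0 1 0
After step 2: ants at (0,4),(1,4)
  0 0 0 0 2
  0 0 0 0 2
  0 0 0 0 0
  1 0 0 0 0
After step 3: ants at (1,4),(0,4)
  0 0 0 0 3
  0 0 0 0 3
  0 0 0 0 0
  0 0 0 0 0

0 0 0 0 3
0 0 0 0 3
0 0 0 0 0
0 0 0 0 0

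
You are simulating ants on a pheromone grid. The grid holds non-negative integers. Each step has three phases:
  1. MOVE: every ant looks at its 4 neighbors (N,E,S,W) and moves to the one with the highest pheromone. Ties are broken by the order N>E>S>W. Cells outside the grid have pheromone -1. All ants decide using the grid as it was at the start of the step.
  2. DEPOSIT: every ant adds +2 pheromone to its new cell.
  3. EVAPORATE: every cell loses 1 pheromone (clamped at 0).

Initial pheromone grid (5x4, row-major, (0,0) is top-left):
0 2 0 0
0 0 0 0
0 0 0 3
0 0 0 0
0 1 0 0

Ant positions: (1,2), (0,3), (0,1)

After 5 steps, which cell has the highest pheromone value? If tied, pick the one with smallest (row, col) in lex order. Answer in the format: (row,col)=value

Answer: (0,2)=7

Derivation:
Step 1: ant0:(1,2)->N->(0,2) | ant1:(0,3)->S->(1,3) | ant2:(0,1)->E->(0,2)
  grid max=3 at (0,2)
Step 2: ant0:(0,2)->W->(0,1) | ant1:(1,3)->S->(2,3) | ant2:(0,2)->W->(0,1)
  grid max=4 at (0,1)
Step 3: ant0:(0,1)->E->(0,2) | ant1:(2,3)->N->(1,3) | ant2:(0,1)->E->(0,2)
  grid max=5 at (0,2)
Step 4: ant0:(0,2)->W->(0,1) | ant1:(1,3)->S->(2,3) | ant2:(0,2)->W->(0,1)
  grid max=6 at (0,1)
Step 5: ant0:(0,1)->E->(0,2) | ant1:(2,3)->N->(1,3) | ant2:(0,1)->E->(0,2)
  grid max=7 at (0,2)
Final grid:
  0 5 7 0
  0 0 0 1
  0 0 0 2
  0 0 0 0
  0 0 0 0
Max pheromone 7 at (0,2)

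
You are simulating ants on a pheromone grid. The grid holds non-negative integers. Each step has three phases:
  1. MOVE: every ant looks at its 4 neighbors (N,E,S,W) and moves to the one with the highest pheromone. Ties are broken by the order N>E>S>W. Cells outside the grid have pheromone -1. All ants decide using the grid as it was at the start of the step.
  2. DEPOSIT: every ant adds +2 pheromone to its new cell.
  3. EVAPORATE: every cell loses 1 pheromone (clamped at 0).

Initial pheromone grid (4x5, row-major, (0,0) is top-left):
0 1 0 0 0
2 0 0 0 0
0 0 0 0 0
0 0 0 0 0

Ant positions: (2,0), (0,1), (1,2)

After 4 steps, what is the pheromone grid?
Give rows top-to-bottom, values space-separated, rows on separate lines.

After step 1: ants at (1,0),(0,2),(0,2)
  0 0 3 0 0
  3 0 0 0 0
  0 0 0 0 0
  0 0 0 0 0
After step 2: ants at (0,0),(0,3),(0,3)
  1 0 2 3 0
  2 0 0 0 0
  0 0 0 0 0
  0 0 0 0 0
After step 3: ants at (1,0),(0,2),(0,2)
  0 0 5 2 0
  3 0 0 0 0
  0 0 0 0 0
  0 0 0 0 0
After step 4: ants at (0,0),(0,3),(0,3)
  1 0 4 5 0
  2 0 0 0 0
  0 0 0 0 0
  0 0 0 0 0

1 0 4 5 0
2 0 0 0 0
0 0 0 0 0
0 0 0 0 0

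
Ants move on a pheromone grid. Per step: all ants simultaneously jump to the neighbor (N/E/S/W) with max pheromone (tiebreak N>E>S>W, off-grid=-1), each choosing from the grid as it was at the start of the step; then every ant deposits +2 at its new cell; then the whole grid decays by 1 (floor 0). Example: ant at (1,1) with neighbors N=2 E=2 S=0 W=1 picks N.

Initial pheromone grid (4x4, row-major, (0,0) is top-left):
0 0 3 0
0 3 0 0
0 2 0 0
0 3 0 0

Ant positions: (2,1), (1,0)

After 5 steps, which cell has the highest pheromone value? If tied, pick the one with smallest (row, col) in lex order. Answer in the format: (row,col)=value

Answer: (1,1)=10

Derivation:
Step 1: ant0:(2,1)->N->(1,1) | ant1:(1,0)->E->(1,1)
  grid max=6 at (1,1)
Step 2: ant0:(1,1)->S->(2,1) | ant1:(1,1)->S->(2,1)
  grid max=5 at (1,1)
Step 3: ant0:(2,1)->N->(1,1) | ant1:(2,1)->N->(1,1)
  grid max=8 at (1,1)
Step 4: ant0:(1,1)->S->(2,1) | ant1:(1,1)->S->(2,1)
  grid max=7 at (1,1)
Step 5: ant0:(2,1)->N->(1,1) | ant1:(2,1)->N->(1,1)
  grid max=10 at (1,1)
Final grid:
  0 0 0 0
  0 10 0 0
  0 5 0 0
  0 0 0 0
Max pheromone 10 at (1,1)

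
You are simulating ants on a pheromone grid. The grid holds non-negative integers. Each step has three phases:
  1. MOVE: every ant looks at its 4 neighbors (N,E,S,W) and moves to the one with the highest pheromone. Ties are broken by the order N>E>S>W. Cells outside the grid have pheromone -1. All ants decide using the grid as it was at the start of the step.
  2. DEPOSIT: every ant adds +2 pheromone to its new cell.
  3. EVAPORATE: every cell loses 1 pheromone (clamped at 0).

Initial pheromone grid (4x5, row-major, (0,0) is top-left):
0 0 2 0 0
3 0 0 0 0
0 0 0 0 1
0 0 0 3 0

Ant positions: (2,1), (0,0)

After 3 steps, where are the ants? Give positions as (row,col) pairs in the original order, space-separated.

Step 1: ant0:(2,1)->N->(1,1) | ant1:(0,0)->S->(1,0)
  grid max=4 at (1,0)
Step 2: ant0:(1,1)->W->(1,0) | ant1:(1,0)->E->(1,1)
  grid max=5 at (1,0)
Step 3: ant0:(1,0)->E->(1,1) | ant1:(1,1)->W->(1,0)
  grid max=6 at (1,0)

(1,1) (1,0)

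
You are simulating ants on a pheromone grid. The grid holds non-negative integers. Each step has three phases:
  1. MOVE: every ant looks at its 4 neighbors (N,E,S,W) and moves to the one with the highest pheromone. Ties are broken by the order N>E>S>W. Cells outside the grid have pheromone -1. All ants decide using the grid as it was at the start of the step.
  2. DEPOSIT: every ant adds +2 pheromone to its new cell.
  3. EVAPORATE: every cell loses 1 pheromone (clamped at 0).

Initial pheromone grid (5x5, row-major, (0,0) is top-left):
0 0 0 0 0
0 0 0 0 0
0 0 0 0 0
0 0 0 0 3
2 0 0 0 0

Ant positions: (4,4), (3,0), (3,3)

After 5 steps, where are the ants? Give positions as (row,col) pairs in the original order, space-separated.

Step 1: ant0:(4,4)->N->(3,4) | ant1:(3,0)->S->(4,0) | ant2:(3,3)->E->(3,4)
  grid max=6 at (3,4)
Step 2: ant0:(3,4)->N->(2,4) | ant1:(4,0)->N->(3,0) | ant2:(3,4)->N->(2,4)
  grid max=5 at (3,4)
Step 3: ant0:(2,4)->S->(3,4) | ant1:(3,0)->S->(4,0) | ant2:(2,4)->S->(3,4)
  grid max=8 at (3,4)
Step 4: ant0:(3,4)->N->(2,4) | ant1:(4,0)->N->(3,0) | ant2:(3,4)->N->(2,4)
  grid max=7 at (3,4)
Step 5: ant0:(2,4)->S->(3,4) | ant1:(3,0)->S->(4,0) | ant2:(2,4)->S->(3,4)
  grid max=10 at (3,4)

(3,4) (4,0) (3,4)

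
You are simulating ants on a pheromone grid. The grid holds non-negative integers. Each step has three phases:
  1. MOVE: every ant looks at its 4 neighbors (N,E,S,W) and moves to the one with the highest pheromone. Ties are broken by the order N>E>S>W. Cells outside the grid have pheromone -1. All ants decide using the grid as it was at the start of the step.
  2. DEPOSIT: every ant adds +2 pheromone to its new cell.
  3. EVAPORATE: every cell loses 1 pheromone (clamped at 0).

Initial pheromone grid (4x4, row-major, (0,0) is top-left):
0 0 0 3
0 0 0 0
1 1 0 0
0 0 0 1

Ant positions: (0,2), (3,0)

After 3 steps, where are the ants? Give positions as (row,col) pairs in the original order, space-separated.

Step 1: ant0:(0,2)->E->(0,3) | ant1:(3,0)->N->(2,0)
  grid max=4 at (0,3)
Step 2: ant0:(0,3)->S->(1,3) | ant1:(2,0)->N->(1,0)
  grid max=3 at (0,3)
Step 3: ant0:(1,3)->N->(0,3) | ant1:(1,0)->S->(2,0)
  grid max=4 at (0,3)

(0,3) (2,0)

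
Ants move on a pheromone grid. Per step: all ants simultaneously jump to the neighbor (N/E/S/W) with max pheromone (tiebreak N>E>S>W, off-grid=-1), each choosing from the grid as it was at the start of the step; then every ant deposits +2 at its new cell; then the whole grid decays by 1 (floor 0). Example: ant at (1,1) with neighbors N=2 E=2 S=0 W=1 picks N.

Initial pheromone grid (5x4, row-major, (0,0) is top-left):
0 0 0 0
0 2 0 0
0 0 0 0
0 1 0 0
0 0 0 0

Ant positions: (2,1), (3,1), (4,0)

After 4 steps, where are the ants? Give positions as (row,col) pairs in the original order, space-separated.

Step 1: ant0:(2,1)->N->(1,1) | ant1:(3,1)->N->(2,1) | ant2:(4,0)->N->(3,0)
  grid max=3 at (1,1)
Step 2: ant0:(1,1)->S->(2,1) | ant1:(2,1)->N->(1,1) | ant2:(3,0)->N->(2,0)
  grid max=4 at (1,1)
Step 3: ant0:(2,1)->N->(1,1) | ant1:(1,1)->S->(2,1) | ant2:(2,0)->E->(2,1)
  grid max=5 at (1,1)
Step 4: ant0:(1,1)->S->(2,1) | ant1:(2,1)->N->(1,1) | ant2:(2,1)->N->(1,1)
  grid max=8 at (1,1)

(2,1) (1,1) (1,1)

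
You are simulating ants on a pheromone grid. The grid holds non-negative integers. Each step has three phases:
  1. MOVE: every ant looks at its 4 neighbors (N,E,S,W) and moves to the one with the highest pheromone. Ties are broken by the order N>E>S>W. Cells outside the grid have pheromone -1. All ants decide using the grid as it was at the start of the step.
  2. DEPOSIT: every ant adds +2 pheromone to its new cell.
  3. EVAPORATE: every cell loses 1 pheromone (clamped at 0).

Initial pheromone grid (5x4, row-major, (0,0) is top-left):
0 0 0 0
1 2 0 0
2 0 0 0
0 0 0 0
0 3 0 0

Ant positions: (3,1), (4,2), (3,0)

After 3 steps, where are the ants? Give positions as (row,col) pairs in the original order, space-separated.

Step 1: ant0:(3,1)->S->(4,1) | ant1:(4,2)->W->(4,1) | ant2:(3,0)->N->(2,0)
  grid max=6 at (4,1)
Step 2: ant0:(4,1)->N->(3,1) | ant1:(4,1)->N->(3,1) | ant2:(2,0)->N->(1,0)
  grid max=5 at (4,1)
Step 3: ant0:(3,1)->S->(4,1) | ant1:(3,1)->S->(4,1) | ant2:(1,0)->S->(2,0)
  grid max=8 at (4,1)

(4,1) (4,1) (2,0)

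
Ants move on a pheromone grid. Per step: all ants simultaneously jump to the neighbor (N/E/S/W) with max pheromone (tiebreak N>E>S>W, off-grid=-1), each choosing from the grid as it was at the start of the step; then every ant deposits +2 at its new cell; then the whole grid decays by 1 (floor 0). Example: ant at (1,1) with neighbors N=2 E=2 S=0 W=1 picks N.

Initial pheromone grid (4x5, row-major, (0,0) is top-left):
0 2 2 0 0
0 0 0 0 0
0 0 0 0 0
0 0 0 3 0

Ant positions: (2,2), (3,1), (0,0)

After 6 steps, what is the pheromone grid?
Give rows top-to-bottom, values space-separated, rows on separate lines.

After step 1: ants at (1,2),(2,1),(0,1)
  0 3 1 0 0
  0 0 1 0 0
  0 1 0 0 0
  0 0 0 2 0
After step 2: ants at (0,2),(1,1),(0,2)
  0 2 4 0 0
  0 1 0 0 0
  0 0 0 0 0
  0 0 0 1 0
After step 3: ants at (0,1),(0,1),(0,1)
  0 7 3 0 0
  0 0 0 0 0
  0 0 0 0 0
  0 0 0 0 0
After step 4: ants at (0,2),(0,2),(0,2)
  0 6 8 0 0
  0 0 0 0 0
  0 0 0 0 0
  0 0 0 0 0
After step 5: ants at (0,1),(0,1),(0,1)
  0 11 7 0 0
  0 0 0 0 0
  0 0 0 0 0
  0 0 0 0 0
After step 6: ants at (0,2),(0,2),(0,2)
  0 10 12 0 0
  0 0 0 0 0
  0 0 0 0 0
  0 0 0 0 0

0 10 12 0 0
0 0 0 0 0
0 0 0 0 0
0 0 0 0 0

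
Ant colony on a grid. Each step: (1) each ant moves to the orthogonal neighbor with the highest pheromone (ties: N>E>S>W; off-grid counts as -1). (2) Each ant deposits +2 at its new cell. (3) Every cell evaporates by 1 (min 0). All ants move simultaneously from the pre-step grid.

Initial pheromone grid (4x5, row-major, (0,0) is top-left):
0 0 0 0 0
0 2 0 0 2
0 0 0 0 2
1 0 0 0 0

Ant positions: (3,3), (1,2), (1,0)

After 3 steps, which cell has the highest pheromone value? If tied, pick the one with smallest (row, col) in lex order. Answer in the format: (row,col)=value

Answer: (1,1)=7

Derivation:
Step 1: ant0:(3,3)->N->(2,3) | ant1:(1,2)->W->(1,1) | ant2:(1,0)->E->(1,1)
  grid max=5 at (1,1)
Step 2: ant0:(2,3)->E->(2,4) | ant1:(1,1)->N->(0,1) | ant2:(1,1)->N->(0,1)
  grid max=4 at (1,1)
Step 3: ant0:(2,4)->N->(1,4) | ant1:(0,1)->S->(1,1) | ant2:(0,1)->S->(1,1)
  grid max=7 at (1,1)
Final grid:
  0 2 0 0 0
  0 7 0 0 1
  0 0 0 0 1
  0 0 0 0 0
Max pheromone 7 at (1,1)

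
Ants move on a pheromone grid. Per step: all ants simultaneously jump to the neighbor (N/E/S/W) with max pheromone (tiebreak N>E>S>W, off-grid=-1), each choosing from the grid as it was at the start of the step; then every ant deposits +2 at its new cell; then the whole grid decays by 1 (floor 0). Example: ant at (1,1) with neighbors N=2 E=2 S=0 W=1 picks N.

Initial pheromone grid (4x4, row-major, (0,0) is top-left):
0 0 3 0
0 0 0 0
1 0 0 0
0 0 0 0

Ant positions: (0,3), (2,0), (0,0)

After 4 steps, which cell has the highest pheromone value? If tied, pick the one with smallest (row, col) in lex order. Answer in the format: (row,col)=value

Step 1: ant0:(0,3)->W->(0,2) | ant1:(2,0)->N->(1,0) | ant2:(0,0)->E->(0,1)
  grid max=4 at (0,2)
Step 2: ant0:(0,2)->W->(0,1) | ant1:(1,0)->N->(0,0) | ant2:(0,1)->E->(0,2)
  grid max=5 at (0,2)
Step 3: ant0:(0,1)->E->(0,2) | ant1:(0,0)->E->(0,1) | ant2:(0,2)->W->(0,1)
  grid max=6 at (0,2)
Step 4: ant0:(0,2)->W->(0,1) | ant1:(0,1)->E->(0,2) | ant2:(0,1)->E->(0,2)
  grid max=9 at (0,2)
Final grid:
  0 6 9 0
  0 0 0 0
  0 0 0 0
  0 0 0 0
Max pheromone 9 at (0,2)

Answer: (0,2)=9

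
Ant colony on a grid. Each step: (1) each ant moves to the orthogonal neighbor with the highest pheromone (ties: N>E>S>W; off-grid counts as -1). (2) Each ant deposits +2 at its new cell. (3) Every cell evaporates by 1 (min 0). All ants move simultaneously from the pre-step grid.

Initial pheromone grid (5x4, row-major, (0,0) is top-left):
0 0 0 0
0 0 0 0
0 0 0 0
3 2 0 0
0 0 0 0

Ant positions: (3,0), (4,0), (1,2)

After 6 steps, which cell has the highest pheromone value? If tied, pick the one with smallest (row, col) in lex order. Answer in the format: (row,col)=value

Step 1: ant0:(3,0)->E->(3,1) | ant1:(4,0)->N->(3,0) | ant2:(1,2)->N->(0,2)
  grid max=4 at (3,0)
Step 2: ant0:(3,1)->W->(3,0) | ant1:(3,0)->E->(3,1) | ant2:(0,2)->E->(0,3)
  grid max=5 at (3,0)
Step 3: ant0:(3,0)->E->(3,1) | ant1:(3,1)->W->(3,0) | ant2:(0,3)->S->(1,3)
  grid max=6 at (3,0)
Step 4: ant0:(3,1)->W->(3,0) | ant1:(3,0)->E->(3,1) | ant2:(1,3)->N->(0,3)
  grid max=7 at (3,0)
Step 5: ant0:(3,0)->E->(3,1) | ant1:(3,1)->W->(3,0) | ant2:(0,3)->S->(1,3)
  grid max=8 at (3,0)
Step 6: ant0:(3,1)->W->(3,0) | ant1:(3,0)->E->(3,1) | ant2:(1,3)->N->(0,3)
  grid max=9 at (3,0)
Final grid:
  0 0 0 1
  0 0 0 0
  0 0 0 0
  9 8 0 0
  0 0 0 0
Max pheromone 9 at (3,0)

Answer: (3,0)=9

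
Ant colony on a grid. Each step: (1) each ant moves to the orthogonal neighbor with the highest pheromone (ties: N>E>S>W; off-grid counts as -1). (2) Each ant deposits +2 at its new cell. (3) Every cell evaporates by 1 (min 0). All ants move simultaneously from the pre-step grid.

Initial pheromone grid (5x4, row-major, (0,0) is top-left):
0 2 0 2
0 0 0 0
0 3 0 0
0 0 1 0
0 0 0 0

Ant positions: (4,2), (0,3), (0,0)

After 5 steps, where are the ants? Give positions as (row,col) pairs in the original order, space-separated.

Step 1: ant0:(4,2)->N->(3,2) | ant1:(0,3)->S->(1,3) | ant2:(0,0)->E->(0,1)
  grid max=3 at (0,1)
Step 2: ant0:(3,2)->N->(2,2) | ant1:(1,3)->N->(0,3) | ant2:(0,1)->E->(0,2)
  grid max=2 at (0,1)
Step 3: ant0:(2,2)->S->(3,2) | ant1:(0,3)->W->(0,2) | ant2:(0,2)->E->(0,3)
  grid max=3 at (0,3)
Step 4: ant0:(3,2)->N->(2,2) | ant1:(0,2)->E->(0,3) | ant2:(0,3)->W->(0,2)
  grid max=4 at (0,3)
Step 5: ant0:(2,2)->S->(3,2) | ant1:(0,3)->W->(0,2) | ant2:(0,2)->E->(0,3)
  grid max=5 at (0,3)

(3,2) (0,2) (0,3)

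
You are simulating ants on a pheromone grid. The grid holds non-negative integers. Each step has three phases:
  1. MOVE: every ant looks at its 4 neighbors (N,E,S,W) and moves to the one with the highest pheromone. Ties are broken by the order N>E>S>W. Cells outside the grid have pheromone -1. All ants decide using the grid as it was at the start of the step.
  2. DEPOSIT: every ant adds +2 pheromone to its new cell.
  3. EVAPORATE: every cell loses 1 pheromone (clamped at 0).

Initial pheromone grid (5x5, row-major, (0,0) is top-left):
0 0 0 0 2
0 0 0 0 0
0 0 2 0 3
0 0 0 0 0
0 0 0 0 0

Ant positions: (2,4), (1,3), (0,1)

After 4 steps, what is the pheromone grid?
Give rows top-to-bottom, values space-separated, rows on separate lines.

After step 1: ants at (1,4),(0,3),(0,2)
  0 0 1 1 1
  0 0 0 0 1
  0 0 1 0 2
  0 0 0 0 0
  0 0 0 0 0
After step 2: ants at (2,4),(0,4),(0,3)
  0 0 0 2 2
  0 0 0 0 0
  0 0 0 0 3
  0 0 0 0 0
  0 0 0 0 0
After step 3: ants at (1,4),(0,3),(0,4)
  0 0 0 3 3
  0 0 0 0 1
  0 0 0 0 2
  0 0 0 0 0
  0 0 0 0 0
After step 4: ants at (0,4),(0,4),(0,3)
  0 0 0 4 6
  0 0 0 0 0
  0 0 0 0 1
  0 0 0 0 0
  0 0 0 0 0

0 0 0 4 6
0 0 0 0 0
0 0 0 0 1
0 0 0 0 0
0 0 0 0 0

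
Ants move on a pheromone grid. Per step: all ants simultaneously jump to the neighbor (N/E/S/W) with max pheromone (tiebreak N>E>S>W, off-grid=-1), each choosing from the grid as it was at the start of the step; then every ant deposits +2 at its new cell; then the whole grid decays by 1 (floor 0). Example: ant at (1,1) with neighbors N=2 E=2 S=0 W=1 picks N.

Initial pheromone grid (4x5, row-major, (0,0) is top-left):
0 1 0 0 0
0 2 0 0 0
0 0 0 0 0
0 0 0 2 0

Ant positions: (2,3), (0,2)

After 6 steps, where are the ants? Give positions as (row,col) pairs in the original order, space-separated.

Step 1: ant0:(2,3)->S->(3,3) | ant1:(0,2)->W->(0,1)
  grid max=3 at (3,3)
Step 2: ant0:(3,3)->N->(2,3) | ant1:(0,1)->S->(1,1)
  grid max=2 at (1,1)
Step 3: ant0:(2,3)->S->(3,3) | ant1:(1,1)->N->(0,1)
  grid max=3 at (3,3)
Step 4: ant0:(3,3)->N->(2,3) | ant1:(0,1)->S->(1,1)
  grid max=2 at (1,1)
Step 5: ant0:(2,3)->S->(3,3) | ant1:(1,1)->N->(0,1)
  grid max=3 at (3,3)
Step 6: ant0:(3,3)->N->(2,3) | ant1:(0,1)->S->(1,1)
  grid max=2 at (1,1)

(2,3) (1,1)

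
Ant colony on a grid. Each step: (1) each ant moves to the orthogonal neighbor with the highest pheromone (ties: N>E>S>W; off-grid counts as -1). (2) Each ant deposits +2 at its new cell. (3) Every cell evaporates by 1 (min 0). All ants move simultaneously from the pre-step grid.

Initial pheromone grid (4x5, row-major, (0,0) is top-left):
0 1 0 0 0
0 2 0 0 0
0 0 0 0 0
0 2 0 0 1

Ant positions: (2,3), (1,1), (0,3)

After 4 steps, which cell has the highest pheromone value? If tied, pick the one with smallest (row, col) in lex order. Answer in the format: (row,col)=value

Step 1: ant0:(2,3)->N->(1,3) | ant1:(1,1)->N->(0,1) | ant2:(0,3)->E->(0,4)
  grid max=2 at (0,1)
Step 2: ant0:(1,3)->N->(0,3) | ant1:(0,1)->S->(1,1) | ant2:(0,4)->S->(1,4)
  grid max=2 at (1,1)
Step 3: ant0:(0,3)->E->(0,4) | ant1:(1,1)->N->(0,1) | ant2:(1,4)->N->(0,4)
  grid max=3 at (0,4)
Step 4: ant0:(0,4)->S->(1,4) | ant1:(0,1)->S->(1,1) | ant2:(0,4)->S->(1,4)
  grid max=3 at (1,4)
Final grid:
  0 1 0 0 2
  0 2 0 0 3
  0 0 0 0 0
  0 0 0 0 0
Max pheromone 3 at (1,4)

Answer: (1,4)=3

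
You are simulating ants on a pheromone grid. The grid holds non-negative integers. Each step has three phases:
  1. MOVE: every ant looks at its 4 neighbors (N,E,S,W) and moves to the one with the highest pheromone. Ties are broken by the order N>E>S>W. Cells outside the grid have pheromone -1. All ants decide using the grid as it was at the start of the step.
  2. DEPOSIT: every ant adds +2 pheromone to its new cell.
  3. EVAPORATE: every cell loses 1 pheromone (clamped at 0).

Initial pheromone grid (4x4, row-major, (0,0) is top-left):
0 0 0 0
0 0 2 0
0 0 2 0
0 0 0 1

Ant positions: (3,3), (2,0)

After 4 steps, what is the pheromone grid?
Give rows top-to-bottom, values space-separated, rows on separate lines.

After step 1: ants at (2,3),(1,0)
  0 0 0 0
  1 0 1 0
  0 0 1 1
  0 0 0 0
After step 2: ants at (2,2),(0,0)
  1 0 0 0
  0 0 0 0
  0 0 2 0
  0 0 0 0
After step 3: ants at (1,2),(0,1)
  0 1 0 0
  0 0 1 0
  0 0 1 0
  0 0 0 0
After step 4: ants at (2,2),(0,2)
  0 0 1 0
  0 0 0 0
  0 0 2 0
  0 0 0 0

0 0 1 0
0 0 0 0
0 0 2 0
0 0 0 0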